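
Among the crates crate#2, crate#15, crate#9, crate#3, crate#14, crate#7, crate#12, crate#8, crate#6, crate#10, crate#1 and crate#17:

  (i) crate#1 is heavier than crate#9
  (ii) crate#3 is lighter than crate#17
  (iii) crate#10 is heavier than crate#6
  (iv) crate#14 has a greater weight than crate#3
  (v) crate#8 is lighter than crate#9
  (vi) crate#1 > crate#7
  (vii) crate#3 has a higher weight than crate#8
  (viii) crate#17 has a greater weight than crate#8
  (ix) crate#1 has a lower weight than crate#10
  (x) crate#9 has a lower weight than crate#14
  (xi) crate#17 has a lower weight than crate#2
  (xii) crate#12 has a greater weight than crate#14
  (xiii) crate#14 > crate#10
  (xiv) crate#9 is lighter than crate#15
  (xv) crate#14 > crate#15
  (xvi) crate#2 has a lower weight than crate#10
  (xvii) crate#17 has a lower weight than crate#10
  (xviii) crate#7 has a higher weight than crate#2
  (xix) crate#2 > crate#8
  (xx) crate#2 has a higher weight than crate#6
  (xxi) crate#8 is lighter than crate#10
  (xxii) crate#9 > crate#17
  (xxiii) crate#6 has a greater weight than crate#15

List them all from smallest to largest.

Nothing is placed below crate#8, so it is least; from there crate#8 < crate#3; crate#3 < crate#17; crate#17 < crate#9; crate#9 < crate#15; crate#15 < crate#6; crate#6 < crate#2; crate#2 < crate#7; crate#7 < crate#1; crate#1 < crate#10; crate#10 < crate#14; crate#14 < crate#12, each given directly.

crate#8 < crate#3 < crate#17 < crate#9 < crate#15 < crate#6 < crate#2 < crate#7 < crate#1 < crate#10 < crate#14 < crate#12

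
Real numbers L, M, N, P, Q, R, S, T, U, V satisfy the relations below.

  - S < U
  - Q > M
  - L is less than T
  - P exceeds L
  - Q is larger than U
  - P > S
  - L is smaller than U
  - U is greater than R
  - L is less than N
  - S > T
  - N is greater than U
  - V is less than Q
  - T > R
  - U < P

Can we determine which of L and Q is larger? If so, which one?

Chaining the given relations: L < T < S < U < Q.
So Q is larger.

Q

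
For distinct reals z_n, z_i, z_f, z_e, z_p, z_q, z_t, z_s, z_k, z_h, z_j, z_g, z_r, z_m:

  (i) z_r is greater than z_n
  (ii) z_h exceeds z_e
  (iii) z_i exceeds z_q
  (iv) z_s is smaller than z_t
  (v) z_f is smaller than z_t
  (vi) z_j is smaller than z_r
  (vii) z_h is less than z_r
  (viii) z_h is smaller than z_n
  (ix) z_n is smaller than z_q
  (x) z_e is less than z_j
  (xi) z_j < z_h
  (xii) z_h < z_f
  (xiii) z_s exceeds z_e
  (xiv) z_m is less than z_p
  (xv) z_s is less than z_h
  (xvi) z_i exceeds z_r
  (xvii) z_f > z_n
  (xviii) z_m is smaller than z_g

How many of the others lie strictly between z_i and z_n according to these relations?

2

Chaining upward from z_n reaches: z_f, z_r, z_t, z_q.
Chaining downward from z_i reaches: z_e, z_j, z_s, z_h, z_r, z_q.
Strictly between z_n and z_i are those in both lists: z_r, z_q — 2 elements.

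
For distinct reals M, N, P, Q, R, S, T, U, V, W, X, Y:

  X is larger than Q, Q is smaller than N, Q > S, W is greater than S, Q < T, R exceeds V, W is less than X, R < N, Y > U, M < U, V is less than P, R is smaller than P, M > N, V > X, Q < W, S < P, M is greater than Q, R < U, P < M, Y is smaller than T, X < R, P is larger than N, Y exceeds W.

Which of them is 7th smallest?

The consecutive relations fix a unique order: S < Q < W < X < V < R < N < P < M < U < Y < T.
Counting 7 from the smallest end gives N.

N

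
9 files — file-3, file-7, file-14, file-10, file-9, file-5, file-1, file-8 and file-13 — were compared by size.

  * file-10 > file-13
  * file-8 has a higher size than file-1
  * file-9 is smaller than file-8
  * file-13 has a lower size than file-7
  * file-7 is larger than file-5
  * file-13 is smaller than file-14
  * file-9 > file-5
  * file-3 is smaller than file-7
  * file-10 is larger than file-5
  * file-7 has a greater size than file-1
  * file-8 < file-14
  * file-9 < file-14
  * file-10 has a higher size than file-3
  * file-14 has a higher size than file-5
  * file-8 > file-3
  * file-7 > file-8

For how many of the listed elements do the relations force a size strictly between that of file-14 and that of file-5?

2

Chaining upward from file-5 reaches: file-9, file-8, file-10, file-7.
Chaining downward from file-14 reaches: file-1, file-3, file-9, file-13, file-8.
Strictly between file-5 and file-14 are those in both lists: file-9, file-8 — 2 elements.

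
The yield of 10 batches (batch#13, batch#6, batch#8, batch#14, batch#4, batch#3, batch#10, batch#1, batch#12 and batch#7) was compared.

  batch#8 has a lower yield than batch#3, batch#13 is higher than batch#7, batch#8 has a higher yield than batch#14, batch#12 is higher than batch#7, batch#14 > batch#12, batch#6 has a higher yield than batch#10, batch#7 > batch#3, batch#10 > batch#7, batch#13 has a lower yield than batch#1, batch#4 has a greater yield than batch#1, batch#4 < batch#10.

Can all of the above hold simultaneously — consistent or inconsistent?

We have batch#7 < batch#12 stated directly, yet also batch#12 < batch#14 < batch#8 < batch#3 < batch#7 by chaining the others — so batch#12 < batch#7. Contradiction.

inconsistent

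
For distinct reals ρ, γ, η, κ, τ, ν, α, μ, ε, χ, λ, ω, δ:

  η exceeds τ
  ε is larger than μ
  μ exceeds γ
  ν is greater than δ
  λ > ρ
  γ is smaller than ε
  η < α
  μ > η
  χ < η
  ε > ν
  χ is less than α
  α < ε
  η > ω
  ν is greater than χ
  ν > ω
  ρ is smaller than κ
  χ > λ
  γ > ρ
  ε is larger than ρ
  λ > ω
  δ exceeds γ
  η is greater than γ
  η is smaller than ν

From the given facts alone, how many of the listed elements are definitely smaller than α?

Directly below α: χ, η.
One step further: ω, γ, λ, τ (6 so far).
One step further: ρ (7 so far).
Nothing else is reachable below α; 7 in all.

7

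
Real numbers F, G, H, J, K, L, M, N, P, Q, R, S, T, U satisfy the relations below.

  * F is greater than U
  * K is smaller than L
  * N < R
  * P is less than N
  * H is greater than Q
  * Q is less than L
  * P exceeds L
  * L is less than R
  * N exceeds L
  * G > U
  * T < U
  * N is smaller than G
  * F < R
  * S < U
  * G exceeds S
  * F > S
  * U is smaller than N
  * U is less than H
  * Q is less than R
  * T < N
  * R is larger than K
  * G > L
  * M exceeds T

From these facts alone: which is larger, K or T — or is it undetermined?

Following every chain through T: above T we get M, U, N, F, G, H, R.
K is not reached, and no chain runs the other way from K to T.
So the given relations leave the order of T and K undetermined.

undetermined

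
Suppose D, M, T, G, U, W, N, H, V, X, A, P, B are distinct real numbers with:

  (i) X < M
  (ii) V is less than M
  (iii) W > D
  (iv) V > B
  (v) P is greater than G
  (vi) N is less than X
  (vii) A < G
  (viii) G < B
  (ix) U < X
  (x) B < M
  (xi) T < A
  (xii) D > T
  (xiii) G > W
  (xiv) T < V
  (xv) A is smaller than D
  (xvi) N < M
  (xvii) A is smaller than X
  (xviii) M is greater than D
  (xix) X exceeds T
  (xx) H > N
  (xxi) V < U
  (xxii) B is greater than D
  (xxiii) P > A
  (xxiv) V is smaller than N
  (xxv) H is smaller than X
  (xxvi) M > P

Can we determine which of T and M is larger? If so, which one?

M

The relevant relations are T < A; A < D; D < W; W < G; G < B; B < V; V < N; N < H; H < X; X < M.
Chaining these gives T < A < D < W < G < B < V < N < H < X < M.
So M is larger.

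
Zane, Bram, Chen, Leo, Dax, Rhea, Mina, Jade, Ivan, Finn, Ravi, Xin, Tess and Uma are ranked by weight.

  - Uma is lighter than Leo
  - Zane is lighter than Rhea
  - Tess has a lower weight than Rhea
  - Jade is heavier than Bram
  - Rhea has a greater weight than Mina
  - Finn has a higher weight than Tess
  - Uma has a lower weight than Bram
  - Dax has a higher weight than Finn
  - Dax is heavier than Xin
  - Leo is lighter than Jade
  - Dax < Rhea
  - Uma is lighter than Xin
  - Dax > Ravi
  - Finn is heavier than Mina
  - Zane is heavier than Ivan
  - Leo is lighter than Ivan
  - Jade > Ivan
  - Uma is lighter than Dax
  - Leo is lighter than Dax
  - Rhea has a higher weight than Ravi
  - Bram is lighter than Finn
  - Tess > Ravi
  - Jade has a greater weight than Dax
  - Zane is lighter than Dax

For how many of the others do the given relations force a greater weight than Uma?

9

Directly above Uma: Xin, Leo, Bram, Dax.
One step further: Ivan, Finn, Jade, Rhea (8 so far).
One step further: Zane (9 so far).
Nothing else is reachable above Uma; 9 in all.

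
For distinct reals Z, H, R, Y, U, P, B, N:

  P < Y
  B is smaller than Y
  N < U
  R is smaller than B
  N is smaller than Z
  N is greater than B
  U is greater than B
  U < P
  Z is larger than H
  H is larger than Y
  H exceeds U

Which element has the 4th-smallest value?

U

Piecing the relations together gives one ordering: R < B < N < U < P < Y < H < Z.
The 4th smallest is U.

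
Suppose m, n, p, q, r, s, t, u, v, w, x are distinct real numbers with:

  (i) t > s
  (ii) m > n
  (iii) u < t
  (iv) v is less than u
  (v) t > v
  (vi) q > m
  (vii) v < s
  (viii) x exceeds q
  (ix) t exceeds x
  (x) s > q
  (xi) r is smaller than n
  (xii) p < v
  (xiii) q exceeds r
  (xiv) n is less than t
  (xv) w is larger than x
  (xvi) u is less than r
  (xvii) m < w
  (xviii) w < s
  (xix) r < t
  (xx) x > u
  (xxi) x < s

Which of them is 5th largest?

q

Chaining the given pairs: p < v < u < r < n < m < q < x < w < s < t.
The 5th largest is q.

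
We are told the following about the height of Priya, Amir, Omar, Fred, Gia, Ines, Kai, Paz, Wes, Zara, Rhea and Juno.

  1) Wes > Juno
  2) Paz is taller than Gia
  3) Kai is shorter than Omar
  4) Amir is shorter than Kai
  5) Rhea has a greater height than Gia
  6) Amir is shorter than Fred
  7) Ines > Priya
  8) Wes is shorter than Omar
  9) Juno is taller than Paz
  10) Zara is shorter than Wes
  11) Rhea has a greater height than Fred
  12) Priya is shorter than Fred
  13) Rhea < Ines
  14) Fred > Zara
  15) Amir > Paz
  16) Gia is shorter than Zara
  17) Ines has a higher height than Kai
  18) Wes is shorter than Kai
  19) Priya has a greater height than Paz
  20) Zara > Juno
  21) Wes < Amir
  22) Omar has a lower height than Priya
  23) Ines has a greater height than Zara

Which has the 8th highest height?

The consecutive relations fix a unique order: Gia < Paz < Juno < Zara < Wes < Amir < Kai < Omar < Priya < Fred < Rhea < Ines.
Counting 8 from the largest end gives Wes.

Wes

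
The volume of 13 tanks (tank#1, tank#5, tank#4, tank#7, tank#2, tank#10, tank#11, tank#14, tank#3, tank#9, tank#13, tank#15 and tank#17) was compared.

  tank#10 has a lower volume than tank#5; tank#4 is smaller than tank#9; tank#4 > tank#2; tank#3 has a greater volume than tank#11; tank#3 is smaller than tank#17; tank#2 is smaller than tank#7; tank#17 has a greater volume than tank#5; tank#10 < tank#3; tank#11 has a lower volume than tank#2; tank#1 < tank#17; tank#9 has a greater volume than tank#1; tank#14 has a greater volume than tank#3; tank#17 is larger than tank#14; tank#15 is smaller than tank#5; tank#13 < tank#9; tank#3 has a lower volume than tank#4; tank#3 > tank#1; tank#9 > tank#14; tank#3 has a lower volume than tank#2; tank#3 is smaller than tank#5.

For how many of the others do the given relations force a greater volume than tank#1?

Directly above tank#1: tank#3, tank#17, tank#9.
One step further: tank#14, tank#2, tank#5, tank#4 (7 so far).
One step further: tank#7 (8 so far).
No other element is forced above tank#1 by the given relations, so the count is 8.

8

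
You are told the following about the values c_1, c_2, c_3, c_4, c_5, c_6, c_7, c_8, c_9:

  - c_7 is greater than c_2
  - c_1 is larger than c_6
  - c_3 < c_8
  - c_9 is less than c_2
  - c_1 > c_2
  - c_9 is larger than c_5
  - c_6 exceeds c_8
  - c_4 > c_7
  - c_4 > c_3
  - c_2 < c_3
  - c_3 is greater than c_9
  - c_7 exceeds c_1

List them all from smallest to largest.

The consecutive links are each given: c_5 < c_9; c_9 < c_2; c_2 < c_3; c_3 < c_8; c_8 < c_6; c_6 < c_1; c_1 < c_7; c_7 < c_4.

c_5 < c_9 < c_2 < c_3 < c_8 < c_6 < c_1 < c_7 < c_4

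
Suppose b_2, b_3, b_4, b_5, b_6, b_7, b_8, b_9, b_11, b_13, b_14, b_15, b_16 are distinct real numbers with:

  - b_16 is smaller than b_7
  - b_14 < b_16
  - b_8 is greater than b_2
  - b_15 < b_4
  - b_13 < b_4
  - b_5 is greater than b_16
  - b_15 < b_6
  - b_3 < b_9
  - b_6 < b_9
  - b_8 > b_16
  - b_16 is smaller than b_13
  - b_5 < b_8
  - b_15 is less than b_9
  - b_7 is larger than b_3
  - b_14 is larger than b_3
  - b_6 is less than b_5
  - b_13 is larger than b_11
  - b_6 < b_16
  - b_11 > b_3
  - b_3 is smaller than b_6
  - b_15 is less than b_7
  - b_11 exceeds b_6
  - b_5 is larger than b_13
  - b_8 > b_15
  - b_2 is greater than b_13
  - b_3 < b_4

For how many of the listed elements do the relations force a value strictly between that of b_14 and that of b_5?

2

The relations place b_14 below b_5. An element lies strictly between them when it is forced above b_14 and also forced below b_5.
Above b_14: {b_16, b_13, b_7, b_2, b_8, b_4}. Below b_5: {b_3, b_15, b_6, b_16, b_11, b_13}.
Intersection: {b_16, b_13} — 2.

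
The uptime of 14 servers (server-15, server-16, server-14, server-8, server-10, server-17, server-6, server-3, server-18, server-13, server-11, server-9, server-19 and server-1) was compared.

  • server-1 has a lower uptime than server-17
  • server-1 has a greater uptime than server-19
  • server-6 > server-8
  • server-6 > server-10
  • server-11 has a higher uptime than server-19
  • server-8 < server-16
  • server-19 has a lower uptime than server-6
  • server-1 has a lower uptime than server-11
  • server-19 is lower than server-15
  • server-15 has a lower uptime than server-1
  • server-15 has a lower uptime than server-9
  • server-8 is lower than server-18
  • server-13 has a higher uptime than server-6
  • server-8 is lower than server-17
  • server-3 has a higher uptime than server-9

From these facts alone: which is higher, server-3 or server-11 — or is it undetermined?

undetermined

Following every chain through server-3: below server-3 we get server-19, server-15, server-9.
server-11 is not reached, and no chain runs the other way from server-11 to server-3.
So the given relations leave the order of server-3 and server-11 undetermined.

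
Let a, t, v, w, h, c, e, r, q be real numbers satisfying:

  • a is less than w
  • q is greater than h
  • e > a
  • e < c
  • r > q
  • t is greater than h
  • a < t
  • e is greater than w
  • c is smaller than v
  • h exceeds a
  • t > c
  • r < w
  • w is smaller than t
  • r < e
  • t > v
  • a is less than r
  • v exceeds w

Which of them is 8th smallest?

v

Piecing the relations together gives one ordering: a < h < q < r < w < e < c < v < t.
The 8th smallest is v.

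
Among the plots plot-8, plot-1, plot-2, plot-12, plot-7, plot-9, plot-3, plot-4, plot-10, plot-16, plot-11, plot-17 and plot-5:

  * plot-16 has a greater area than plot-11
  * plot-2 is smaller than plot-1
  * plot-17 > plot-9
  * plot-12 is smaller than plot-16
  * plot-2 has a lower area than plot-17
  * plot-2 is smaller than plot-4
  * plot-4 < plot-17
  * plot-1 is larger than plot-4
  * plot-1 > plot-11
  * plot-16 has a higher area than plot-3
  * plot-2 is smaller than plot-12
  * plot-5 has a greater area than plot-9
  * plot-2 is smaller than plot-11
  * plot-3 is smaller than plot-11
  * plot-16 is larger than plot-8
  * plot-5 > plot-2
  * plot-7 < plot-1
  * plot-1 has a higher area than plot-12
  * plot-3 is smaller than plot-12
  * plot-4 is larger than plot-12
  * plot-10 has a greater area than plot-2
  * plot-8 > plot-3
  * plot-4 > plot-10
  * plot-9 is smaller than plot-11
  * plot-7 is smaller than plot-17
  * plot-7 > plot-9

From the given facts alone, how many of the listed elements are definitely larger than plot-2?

8

The elements the relations force above plot-2 are plot-11, plot-12, plot-10, plot-16, plot-5, plot-4, plot-1, plot-17 — no chain reaches any other.
That is 8.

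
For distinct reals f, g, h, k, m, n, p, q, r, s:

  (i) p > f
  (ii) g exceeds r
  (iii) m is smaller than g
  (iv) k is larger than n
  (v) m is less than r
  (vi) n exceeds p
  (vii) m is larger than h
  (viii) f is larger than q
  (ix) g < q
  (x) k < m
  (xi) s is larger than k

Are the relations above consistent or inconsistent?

We have k < m stated directly, yet also m < r < g < q < f < p < n < k by chaining the others — so m < k. Contradiction.

inconsistent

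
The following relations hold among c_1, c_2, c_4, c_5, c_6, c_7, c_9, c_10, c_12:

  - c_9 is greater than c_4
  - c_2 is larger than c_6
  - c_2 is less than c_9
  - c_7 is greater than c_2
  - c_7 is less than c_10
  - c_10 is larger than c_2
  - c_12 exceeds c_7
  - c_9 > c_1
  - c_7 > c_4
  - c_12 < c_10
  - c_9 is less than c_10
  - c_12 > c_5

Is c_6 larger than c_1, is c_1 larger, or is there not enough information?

undetermined

Following every chain through c_6: above c_6 we get c_2, c_7, c_12, c_9, c_10.
c_1 is not reached, and no chain runs the other way from c_1 to c_6.
So the given relations leave the order of c_6 and c_1 undetermined.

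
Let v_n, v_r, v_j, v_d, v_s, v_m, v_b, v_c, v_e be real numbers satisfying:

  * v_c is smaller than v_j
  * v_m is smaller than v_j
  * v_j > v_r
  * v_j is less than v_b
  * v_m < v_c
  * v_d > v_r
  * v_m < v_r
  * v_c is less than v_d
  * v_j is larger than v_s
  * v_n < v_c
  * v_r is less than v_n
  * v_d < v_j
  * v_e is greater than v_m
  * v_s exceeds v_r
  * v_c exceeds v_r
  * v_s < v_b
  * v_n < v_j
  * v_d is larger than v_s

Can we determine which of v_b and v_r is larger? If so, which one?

Chaining the given relations: v_r < v_n < v_c < v_d < v_j < v_b.
So v_b is larger.

v_b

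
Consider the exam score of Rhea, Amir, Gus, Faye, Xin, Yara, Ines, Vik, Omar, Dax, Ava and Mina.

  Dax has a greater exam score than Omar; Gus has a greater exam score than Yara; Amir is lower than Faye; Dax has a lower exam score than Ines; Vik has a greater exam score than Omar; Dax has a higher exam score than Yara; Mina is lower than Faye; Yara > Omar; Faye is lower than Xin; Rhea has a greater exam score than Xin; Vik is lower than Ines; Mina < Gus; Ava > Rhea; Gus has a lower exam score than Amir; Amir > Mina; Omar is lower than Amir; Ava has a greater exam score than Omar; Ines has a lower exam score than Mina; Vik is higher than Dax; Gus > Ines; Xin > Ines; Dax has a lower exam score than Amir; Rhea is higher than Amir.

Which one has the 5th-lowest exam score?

Chaining the given pairs: Omar < Yara < Dax < Vik < Ines < Mina < Gus < Amir < Faye < Xin < Rhea < Ava.
Counting 5 from the smallest end gives Ines.

Ines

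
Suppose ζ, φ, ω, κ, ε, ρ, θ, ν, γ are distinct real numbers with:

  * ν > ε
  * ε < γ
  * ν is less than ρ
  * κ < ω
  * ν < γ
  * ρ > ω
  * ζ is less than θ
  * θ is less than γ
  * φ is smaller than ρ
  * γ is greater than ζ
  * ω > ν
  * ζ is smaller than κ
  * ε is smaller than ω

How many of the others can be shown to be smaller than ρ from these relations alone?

6

Directly below ρ: ν, φ, ω.
One step further: ε, κ (5 so far).
One step further: ζ (6 so far).
Nothing else is reachable below ρ; 6 in all.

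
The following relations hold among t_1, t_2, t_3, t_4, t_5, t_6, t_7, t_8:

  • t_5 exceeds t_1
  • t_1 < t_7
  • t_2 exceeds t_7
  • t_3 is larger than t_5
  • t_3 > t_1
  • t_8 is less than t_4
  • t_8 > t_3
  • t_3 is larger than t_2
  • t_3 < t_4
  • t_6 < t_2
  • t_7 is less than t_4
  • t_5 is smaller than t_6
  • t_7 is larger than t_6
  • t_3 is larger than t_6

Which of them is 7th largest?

t_5

Piecing the relations together gives one ordering: t_1 < t_5 < t_6 < t_7 < t_2 < t_3 < t_8 < t_4.
The 7th largest is t_5.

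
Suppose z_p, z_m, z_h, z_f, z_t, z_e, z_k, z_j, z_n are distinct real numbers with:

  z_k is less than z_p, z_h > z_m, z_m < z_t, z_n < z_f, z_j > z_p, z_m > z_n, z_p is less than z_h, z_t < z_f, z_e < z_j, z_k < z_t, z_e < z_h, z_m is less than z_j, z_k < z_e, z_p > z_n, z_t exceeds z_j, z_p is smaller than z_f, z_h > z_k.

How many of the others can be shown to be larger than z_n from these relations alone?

6

The elements the relations force above z_n are z_p, z_m, z_j, z_t, z_f, z_h — no chain reaches any other.
That is 6.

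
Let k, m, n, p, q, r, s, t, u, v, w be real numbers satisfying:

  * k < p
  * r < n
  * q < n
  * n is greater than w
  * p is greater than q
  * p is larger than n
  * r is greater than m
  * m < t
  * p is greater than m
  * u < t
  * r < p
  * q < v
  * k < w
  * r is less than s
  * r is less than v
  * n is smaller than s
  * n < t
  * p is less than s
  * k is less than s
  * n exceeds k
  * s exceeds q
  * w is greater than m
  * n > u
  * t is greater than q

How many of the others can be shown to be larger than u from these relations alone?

The elements the relations force above u are n, p, t, s — no chain reaches any other.
That is 4.

4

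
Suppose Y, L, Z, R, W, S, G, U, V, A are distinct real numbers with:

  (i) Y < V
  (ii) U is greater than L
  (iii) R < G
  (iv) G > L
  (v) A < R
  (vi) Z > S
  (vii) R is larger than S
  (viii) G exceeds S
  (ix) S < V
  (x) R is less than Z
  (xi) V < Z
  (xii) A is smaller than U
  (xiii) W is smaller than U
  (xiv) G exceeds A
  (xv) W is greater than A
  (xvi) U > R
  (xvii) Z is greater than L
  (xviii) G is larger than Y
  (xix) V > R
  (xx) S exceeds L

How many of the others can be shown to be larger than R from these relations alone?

Directly above R: V, Z, U, G.
Nothing else is reachable above R; 4 in all.

4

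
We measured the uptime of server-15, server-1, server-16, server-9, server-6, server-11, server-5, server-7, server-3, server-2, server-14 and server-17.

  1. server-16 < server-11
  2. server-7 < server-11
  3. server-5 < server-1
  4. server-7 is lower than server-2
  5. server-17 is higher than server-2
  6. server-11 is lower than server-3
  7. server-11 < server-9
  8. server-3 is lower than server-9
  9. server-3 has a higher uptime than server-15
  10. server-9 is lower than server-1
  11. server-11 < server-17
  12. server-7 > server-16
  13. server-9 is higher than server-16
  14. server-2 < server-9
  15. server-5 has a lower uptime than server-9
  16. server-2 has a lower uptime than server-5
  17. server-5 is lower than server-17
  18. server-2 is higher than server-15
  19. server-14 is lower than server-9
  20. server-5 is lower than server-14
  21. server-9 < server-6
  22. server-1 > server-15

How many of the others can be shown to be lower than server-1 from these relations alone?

Directly below server-1: server-15, server-5, server-9.
One step further: server-16, server-11, server-2, server-14, server-3 (8 so far).
One step further: server-7 (9 so far).
Nothing else is reachable below server-1; 9 in all.

9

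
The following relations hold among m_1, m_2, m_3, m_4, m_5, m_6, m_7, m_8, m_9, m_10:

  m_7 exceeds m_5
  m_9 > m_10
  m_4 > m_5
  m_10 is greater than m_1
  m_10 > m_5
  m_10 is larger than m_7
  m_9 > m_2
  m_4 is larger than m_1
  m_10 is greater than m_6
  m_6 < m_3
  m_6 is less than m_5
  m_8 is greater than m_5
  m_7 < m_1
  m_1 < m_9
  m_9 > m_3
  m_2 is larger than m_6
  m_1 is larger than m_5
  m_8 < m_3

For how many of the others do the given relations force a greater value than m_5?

Directly above m_5: m_7, m_1, m_4, m_8, m_10.
One step further: m_3, m_9 (7 so far).
No other element is forced above m_5 by the given relations, so the count is 7.

7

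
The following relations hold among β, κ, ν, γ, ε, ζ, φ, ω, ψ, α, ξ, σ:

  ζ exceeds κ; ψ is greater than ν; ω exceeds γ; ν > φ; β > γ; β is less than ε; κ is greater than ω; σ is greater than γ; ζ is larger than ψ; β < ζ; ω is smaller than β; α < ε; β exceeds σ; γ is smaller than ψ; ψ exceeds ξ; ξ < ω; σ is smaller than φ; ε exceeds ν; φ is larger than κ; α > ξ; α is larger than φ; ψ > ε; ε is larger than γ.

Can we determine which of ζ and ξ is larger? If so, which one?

ζ

Chaining the given relations: ξ < ω < κ < φ < ν < ε < ψ < ζ.
So ζ is larger.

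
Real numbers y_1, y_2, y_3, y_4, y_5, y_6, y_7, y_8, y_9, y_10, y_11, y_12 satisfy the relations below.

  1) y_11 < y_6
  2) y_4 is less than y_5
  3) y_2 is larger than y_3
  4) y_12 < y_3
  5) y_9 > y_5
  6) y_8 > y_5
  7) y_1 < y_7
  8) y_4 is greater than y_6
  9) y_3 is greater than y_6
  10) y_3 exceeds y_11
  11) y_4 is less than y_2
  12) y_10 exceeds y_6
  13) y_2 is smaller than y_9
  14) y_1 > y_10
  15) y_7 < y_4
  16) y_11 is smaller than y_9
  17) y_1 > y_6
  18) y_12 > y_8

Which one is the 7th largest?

The consecutive relations fix a unique order: y_11 < y_6 < y_10 < y_1 < y_7 < y_4 < y_5 < y_8 < y_12 < y_3 < y_2 < y_9.
The 7th largest is y_4.

y_4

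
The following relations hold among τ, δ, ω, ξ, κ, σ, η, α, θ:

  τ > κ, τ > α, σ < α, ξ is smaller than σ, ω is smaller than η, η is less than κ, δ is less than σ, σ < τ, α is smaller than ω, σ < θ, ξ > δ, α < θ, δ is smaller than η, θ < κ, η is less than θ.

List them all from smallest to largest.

δ < ξ < σ < α < ω < η < θ < κ < τ

The consecutive links are each given: δ < ξ; ξ < σ; σ < α; α < ω; ω < η; η < θ; θ < κ; κ < τ.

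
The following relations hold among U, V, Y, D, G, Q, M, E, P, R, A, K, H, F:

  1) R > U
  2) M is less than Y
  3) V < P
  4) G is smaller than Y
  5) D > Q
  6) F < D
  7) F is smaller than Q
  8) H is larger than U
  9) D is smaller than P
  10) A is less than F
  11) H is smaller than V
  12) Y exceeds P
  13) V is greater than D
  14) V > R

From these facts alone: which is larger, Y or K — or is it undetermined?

Following every chain through Y: below Y we get U, A, R, F, H, Q, M, D, V, P, G.
K is not reached, and no chain runs the other way from K to Y.
So the given relations leave the order of Y and K undetermined.

undetermined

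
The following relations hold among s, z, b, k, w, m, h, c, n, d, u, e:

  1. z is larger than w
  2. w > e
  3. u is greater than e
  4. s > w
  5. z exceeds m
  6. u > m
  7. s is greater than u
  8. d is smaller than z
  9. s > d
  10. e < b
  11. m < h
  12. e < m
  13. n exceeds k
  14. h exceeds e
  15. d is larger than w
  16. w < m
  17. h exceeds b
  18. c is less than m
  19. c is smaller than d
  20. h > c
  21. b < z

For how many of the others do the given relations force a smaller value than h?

5

The elements the relations force below h are c, e, w, m, b — no chain reaches any other.
That is 5.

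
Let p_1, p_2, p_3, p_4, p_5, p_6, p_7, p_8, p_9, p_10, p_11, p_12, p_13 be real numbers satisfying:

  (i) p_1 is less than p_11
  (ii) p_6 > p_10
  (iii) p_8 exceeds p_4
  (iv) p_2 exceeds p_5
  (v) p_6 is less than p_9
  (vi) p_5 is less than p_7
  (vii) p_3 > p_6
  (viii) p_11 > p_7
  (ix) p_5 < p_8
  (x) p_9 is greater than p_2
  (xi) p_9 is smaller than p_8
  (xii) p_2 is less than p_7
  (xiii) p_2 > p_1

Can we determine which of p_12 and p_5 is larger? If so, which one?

Following every chain through p_12: nothing is chained to p_12.
p_5 is not reached, and no chain runs the other way from p_5 to p_12.
So the given relations leave the order of p_12 and p_5 undetermined.

undetermined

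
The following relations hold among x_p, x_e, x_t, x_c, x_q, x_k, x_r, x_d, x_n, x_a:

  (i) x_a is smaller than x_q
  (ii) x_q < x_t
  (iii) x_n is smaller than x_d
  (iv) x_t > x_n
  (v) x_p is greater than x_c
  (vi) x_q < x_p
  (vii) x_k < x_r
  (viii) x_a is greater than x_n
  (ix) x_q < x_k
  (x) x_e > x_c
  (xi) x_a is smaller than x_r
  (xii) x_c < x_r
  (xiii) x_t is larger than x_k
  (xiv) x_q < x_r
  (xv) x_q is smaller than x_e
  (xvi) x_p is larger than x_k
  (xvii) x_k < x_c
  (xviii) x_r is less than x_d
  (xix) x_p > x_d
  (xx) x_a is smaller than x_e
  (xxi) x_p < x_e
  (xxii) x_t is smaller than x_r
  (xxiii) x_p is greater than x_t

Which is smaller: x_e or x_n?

x_n < x_a and x_a < x_q give x_n < x_q.
Then x_q < x_k extends the chain to x_k.
With x_k < x_c: x_n < x_a < x_q < x_k < x_c.
Then x_c < x_r extends the chain to x_r.
Then x_r < x_d extends the chain to x_d.
With x_d < x_p: x_n < x_a < x_q < x_k < x_c < x_r < x_d < x_p.
With x_p < x_e: x_n < x_a < x_q < x_k < x_c < x_r < x_d < x_p < x_e.
So x_n < x_e; x_n is the smaller of the two.

x_n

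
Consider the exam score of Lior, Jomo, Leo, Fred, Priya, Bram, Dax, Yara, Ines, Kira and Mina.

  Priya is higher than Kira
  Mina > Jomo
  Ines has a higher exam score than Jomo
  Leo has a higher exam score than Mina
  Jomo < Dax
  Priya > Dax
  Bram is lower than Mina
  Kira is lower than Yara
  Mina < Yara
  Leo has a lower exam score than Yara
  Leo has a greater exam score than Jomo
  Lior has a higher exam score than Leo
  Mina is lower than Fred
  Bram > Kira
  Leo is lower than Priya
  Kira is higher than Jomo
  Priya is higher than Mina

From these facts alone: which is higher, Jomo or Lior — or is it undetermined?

Jomo < Kira and Kira < Bram give Jomo < Bram.
Then Bram < Mina extends the chain to Mina.
Then Mina < Leo extends the chain to Leo.
With Leo < Lior: Jomo < Kira < Bram < Mina < Leo < Lior.
So Lior is higher.

Lior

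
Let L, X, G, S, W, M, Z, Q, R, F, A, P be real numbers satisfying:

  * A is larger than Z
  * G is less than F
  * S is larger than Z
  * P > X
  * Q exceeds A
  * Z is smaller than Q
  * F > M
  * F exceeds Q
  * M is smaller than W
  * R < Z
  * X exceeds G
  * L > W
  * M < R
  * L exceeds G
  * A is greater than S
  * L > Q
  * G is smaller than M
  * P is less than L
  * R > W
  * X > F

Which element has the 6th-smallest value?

Chaining the given pairs: G < M < W < R < Z < S < A < Q < F < X < P < L.
The 6th smallest is S.

S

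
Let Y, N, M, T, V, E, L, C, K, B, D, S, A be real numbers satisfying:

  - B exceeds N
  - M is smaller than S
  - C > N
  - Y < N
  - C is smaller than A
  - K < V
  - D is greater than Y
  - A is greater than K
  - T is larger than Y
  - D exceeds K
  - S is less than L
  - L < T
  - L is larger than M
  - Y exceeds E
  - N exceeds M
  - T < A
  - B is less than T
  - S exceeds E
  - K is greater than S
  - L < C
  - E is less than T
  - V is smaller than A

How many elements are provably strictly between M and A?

Chaining upward from M reaches: S, N, L, C, B, T, K, V, D.
Chaining downward from A reaches: E, Y, S, N, L, C, B, T, K, V.
Strictly between M and A are those in both lists: S, N, L, C, B, T, K, V — 8 elements.

8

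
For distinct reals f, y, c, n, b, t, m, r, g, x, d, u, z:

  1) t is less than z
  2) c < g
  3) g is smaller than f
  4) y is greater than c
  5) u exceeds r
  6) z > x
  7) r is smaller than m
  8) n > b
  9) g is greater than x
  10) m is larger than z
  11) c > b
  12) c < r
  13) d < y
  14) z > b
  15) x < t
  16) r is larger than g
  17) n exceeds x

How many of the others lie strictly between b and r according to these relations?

2

Chaining upward from b reaches: c, g, u, f, n, z, y, m.
Chaining downward from r reaches: x, c, g.
Strictly between b and r are those in both lists: c, g — 2 elements.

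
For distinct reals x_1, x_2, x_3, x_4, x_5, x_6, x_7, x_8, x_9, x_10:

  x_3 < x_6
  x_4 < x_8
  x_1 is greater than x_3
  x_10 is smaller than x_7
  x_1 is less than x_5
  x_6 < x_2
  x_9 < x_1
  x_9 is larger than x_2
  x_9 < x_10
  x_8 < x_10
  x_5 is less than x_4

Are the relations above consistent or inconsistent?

consistent

The single ordering x_3 < x_6 < x_2 < x_9 < x_1 < x_5 < x_4 < x_8 < x_10 < x_7 satisfies every listed relation, so no contradiction arises.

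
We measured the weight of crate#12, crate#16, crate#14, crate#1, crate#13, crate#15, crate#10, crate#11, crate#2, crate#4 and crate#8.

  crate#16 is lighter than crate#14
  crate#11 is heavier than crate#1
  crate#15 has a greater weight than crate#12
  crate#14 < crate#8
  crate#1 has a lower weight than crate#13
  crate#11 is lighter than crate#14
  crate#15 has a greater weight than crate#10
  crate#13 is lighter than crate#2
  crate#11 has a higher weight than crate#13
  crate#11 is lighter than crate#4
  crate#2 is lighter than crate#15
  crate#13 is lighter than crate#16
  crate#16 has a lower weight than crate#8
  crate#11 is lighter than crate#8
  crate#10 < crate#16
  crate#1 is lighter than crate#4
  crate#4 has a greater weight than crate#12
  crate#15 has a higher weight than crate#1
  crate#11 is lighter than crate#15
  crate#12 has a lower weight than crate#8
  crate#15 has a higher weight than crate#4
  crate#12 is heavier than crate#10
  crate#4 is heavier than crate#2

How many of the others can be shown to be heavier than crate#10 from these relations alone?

The elements the relations force above crate#10 are crate#12, crate#16, crate#14, crate#8, crate#4, crate#15 — no chain reaches any other.
That is 6.

6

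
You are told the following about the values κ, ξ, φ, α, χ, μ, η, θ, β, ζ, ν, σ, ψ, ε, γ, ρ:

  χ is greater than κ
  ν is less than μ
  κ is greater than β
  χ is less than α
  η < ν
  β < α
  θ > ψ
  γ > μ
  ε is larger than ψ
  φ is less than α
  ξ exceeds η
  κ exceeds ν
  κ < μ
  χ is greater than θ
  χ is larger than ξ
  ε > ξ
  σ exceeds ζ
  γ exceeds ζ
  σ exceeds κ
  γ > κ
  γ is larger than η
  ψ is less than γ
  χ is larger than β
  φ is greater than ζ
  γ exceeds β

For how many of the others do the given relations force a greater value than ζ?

From ζ the given relations immediately reach φ, σ, γ.
From those, α — 4 in total.
Nothing else is reachable above ζ; 4 in all.

4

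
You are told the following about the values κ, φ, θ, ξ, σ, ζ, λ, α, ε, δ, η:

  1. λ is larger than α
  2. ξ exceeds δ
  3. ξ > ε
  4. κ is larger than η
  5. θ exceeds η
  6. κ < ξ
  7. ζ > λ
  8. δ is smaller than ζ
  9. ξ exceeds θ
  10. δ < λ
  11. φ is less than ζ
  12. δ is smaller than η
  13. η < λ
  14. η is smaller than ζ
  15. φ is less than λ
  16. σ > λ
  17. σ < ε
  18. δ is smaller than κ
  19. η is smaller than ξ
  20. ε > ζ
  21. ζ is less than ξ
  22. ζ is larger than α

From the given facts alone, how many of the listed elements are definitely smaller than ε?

7

The elements the relations force below ε are δ, η, φ, α, λ, ζ, σ — no chain reaches any other.
That is 7.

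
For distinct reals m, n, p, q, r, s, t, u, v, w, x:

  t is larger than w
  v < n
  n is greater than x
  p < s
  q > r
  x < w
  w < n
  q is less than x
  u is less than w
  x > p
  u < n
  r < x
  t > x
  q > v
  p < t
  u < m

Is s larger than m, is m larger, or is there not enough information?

undetermined

Following every chain through s: below s we get p.
m is not reached, and no chain runs the other way from m to s.
So the given relations leave the order of s and m undetermined.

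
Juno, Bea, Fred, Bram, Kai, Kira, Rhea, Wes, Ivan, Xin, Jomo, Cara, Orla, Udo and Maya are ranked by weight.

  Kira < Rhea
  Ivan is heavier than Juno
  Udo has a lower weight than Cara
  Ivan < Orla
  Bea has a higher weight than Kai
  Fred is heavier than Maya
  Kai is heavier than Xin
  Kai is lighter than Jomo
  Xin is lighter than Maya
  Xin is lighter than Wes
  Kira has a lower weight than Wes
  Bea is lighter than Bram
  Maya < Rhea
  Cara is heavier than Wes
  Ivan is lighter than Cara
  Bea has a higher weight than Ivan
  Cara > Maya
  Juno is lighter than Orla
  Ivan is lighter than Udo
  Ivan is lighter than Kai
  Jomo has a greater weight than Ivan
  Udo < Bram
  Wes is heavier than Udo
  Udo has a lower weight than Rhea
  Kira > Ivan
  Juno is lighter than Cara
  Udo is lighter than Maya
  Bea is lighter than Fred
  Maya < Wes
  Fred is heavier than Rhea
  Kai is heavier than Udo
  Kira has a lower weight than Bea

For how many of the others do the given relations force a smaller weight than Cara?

7

Directly below Cara: Juno, Ivan, Udo, Maya, Wes.
One step further: Kira, Xin (7 so far).
No other element is forced below Cara by the given relations, so the count is 7.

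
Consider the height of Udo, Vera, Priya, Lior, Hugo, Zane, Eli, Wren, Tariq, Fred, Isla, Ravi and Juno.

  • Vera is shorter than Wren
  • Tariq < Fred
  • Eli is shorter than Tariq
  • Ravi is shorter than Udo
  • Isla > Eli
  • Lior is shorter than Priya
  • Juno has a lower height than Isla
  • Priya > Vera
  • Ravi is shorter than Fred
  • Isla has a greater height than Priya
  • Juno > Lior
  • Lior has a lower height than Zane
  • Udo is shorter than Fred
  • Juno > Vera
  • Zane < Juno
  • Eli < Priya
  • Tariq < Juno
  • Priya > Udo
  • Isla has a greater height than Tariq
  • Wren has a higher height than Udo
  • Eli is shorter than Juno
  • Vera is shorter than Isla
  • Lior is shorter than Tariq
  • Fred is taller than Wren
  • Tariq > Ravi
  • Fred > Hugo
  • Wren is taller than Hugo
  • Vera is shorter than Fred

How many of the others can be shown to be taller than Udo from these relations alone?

Directly above Udo: Wren, Priya, Fred.
One step further: Isla (4 so far).
Nothing else is reachable above Udo; 4 in all.

4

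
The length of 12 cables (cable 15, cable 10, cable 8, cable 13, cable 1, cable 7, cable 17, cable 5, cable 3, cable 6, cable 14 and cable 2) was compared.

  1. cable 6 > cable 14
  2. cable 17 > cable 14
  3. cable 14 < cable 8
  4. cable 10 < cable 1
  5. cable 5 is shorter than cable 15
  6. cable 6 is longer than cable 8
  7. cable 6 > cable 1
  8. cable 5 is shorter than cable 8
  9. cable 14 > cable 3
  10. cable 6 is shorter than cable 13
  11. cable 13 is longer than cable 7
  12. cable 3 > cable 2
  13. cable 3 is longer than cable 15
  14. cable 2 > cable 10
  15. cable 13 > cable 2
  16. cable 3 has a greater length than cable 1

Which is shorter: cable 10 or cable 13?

cable 10 < cable 2 < cable 3 < cable 14 < cable 8 < cable 6 < cable 13, by transitivity through cable 2, cable 3, cable 14, cable 8, cable 6.
So cable 10 < cable 13; cable 10 is the shorter of the two.

cable 10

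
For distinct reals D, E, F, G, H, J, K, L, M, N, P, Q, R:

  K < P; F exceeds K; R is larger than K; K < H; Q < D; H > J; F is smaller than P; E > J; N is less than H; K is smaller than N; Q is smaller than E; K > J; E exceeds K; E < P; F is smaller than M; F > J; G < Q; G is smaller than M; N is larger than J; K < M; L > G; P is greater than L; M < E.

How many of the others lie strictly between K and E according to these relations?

2

Chaining upward from K reaches: F, N, M, R, H, P.
Chaining downward from E reaches: G, Q, J, F, M.
Strictly between K and E are those in both lists: F, M — 2 elements.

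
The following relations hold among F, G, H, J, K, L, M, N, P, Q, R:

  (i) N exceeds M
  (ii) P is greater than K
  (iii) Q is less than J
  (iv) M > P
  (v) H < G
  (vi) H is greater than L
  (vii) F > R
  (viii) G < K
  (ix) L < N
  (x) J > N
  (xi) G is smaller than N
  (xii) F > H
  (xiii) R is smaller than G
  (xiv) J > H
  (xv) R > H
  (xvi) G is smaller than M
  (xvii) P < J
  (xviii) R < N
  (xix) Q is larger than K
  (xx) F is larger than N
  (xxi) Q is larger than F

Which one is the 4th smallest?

G

Chaining the given pairs: L < H < R < G < K < P < M < N < F < Q < J.
The 4th smallest is G.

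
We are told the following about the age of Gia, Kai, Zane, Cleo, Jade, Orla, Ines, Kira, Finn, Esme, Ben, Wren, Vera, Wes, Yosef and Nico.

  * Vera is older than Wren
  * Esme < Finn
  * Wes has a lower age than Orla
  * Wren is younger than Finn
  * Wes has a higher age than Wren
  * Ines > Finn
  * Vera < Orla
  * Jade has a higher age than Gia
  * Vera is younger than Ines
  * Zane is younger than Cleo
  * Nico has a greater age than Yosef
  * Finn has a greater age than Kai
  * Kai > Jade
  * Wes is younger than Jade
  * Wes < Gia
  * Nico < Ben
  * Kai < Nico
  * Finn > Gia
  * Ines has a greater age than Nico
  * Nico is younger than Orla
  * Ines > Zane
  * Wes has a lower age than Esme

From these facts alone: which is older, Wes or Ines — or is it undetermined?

Wes < Jade < Kai < Finn < Ines, by transitivity through Jade, Kai, Finn.
So Ines is older.

Ines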